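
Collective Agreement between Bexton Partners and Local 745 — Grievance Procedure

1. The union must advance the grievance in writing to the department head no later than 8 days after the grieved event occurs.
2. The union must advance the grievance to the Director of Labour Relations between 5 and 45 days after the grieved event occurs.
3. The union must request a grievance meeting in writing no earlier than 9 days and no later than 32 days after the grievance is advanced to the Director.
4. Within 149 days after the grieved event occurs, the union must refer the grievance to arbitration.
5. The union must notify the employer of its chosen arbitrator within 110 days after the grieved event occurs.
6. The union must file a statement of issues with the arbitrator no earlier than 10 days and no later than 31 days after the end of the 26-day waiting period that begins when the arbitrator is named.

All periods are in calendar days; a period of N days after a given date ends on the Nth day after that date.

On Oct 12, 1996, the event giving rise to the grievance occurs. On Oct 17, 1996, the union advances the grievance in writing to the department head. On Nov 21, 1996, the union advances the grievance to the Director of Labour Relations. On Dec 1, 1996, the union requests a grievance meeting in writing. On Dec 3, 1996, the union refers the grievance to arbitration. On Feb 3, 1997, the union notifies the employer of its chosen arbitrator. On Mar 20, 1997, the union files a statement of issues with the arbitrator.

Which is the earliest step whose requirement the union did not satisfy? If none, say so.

Step 5

(1) due by Oct 12, 1996 + 8 days = Oct 20, 1996; completed Oct 17, 1996, before the deadline.
(2) the permitted window runs from Oct 12, 1996 + 5 = Oct 17, 1996 to Oct 12, 1996 + 45 = Nov 26, 1996; done Nov 21, 1996, which is between those dates.
(3) the permitted window runs from Nov 21, 1996 + 9 = Nov 30, 1996 to Nov 21, 1996 + 32 = Dec 23, 1996; done Dec 1, 1996 — within the window.
(4) due by Oct 12, 1996 + 149 days = Mar 10, 1997; done Dec 3, 1996 — timely.
(5) due by Oct 12, 1996 + 110 days = Jan 30, 1997; done Feb 3, 1997 — 4 days late.
The analysis stops there.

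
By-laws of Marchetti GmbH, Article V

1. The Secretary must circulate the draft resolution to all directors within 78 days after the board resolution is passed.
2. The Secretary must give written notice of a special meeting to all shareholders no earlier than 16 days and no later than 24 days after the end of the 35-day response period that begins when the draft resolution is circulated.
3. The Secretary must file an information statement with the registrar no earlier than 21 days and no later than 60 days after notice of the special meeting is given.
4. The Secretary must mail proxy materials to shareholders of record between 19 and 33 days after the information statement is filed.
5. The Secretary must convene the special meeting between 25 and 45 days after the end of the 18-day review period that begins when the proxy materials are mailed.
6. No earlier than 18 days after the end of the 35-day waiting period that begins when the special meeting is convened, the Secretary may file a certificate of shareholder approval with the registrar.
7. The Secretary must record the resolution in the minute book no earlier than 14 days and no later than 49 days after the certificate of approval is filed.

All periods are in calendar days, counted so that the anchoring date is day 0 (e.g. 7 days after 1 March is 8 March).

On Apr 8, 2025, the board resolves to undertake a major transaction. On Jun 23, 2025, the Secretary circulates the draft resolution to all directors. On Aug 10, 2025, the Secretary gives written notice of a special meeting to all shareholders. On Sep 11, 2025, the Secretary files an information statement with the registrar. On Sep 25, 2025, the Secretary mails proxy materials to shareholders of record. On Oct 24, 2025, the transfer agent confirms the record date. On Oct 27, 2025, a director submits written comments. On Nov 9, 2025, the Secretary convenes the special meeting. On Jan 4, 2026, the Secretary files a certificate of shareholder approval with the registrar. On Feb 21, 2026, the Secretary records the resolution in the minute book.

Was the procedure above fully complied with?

No

Step 1 — counting 78 days from Apr 8, 2025 (when the board resolution is passed) gives a deadline of Jun 25, 2025; completed Jun 23, 2025, before the deadline.
Step 2 — 16 and 24 days from Jul 28, 2025 (end of the 35-day response period, which began when the draft resolution is circulated on Jun 23, 2025) are Aug 13, 2025 and Aug 21, 2025 respectively; done Aug 10, 2025 — 3 days before the window opened.
That is the first point of non-compliance.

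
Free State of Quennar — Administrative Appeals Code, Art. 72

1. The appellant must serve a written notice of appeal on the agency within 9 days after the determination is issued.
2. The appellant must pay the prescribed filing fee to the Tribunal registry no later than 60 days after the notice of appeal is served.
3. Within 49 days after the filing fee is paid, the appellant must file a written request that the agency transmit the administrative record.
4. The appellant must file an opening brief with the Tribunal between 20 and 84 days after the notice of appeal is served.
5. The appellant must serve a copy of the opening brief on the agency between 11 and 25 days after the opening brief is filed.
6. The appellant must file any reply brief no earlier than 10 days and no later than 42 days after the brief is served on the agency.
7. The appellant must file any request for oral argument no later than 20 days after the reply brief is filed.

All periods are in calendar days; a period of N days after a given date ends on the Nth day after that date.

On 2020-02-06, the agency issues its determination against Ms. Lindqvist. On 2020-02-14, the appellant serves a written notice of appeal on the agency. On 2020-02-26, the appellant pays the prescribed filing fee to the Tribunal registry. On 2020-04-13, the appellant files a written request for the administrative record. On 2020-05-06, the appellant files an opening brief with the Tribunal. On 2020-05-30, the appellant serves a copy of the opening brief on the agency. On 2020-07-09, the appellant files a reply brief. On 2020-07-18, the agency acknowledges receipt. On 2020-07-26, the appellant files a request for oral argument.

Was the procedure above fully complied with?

Yes

Step 1 — counting 9 days from 2020-02-06 (when the determination is issued) gives a deadline of 2020-02-15; completed 2020-02-14, before the deadline.
Step 2 — counting 60 days from 2020-02-14 (when the notice of appeal is served) gives a deadline of 2020-04-14; done 2020-02-26 — timely.
Step 3 — counting 49 days from 2020-02-26 (when the filing fee is paid) gives a deadline of 2020-04-15; completed 2020-04-13, before the deadline.
Step 4 — 20 and 84 days from 2020-02-14 (when the notice of appeal is served) are 2020-03-05 and 2020-05-08 respectively; done 2020-05-06, which is between those dates.
Step 5 — 11 and 25 days from 2020-05-06 (when the opening brief is filed) are 2020-05-17 and 2020-05-31 respectively; done 2020-05-30, which is between those dates.
Step 6 — 10 and 42 days from 2020-05-30 (when the brief is served on the agency) are 2020-06-09 and 2020-07-11 respectively; 2020-07-09 falls inside that range.
Step 7 — counting 20 days from 2020-07-09 (when the reply brief is filed) gives a deadline of 2020-07-29; completed 2020-07-26, before the deadline.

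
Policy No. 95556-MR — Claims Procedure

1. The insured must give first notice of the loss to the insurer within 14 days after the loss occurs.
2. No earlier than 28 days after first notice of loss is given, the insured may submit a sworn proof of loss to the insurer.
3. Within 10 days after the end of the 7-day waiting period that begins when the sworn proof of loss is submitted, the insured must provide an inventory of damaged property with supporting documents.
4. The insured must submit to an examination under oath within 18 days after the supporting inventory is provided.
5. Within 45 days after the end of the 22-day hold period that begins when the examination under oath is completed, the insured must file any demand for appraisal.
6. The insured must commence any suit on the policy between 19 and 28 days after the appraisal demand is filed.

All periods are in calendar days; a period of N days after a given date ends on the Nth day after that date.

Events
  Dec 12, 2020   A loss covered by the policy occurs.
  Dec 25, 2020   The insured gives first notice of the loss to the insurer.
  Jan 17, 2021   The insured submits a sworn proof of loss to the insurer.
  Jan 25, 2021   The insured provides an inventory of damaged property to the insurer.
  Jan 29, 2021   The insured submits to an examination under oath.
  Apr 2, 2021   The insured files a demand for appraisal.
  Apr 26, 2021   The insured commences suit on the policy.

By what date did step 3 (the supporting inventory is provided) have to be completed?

Feb 3, 2021

The sworn proof of loss is submitted on Jan 17, 2021; the 7-day waiting period therefore ends Jan 24, 2021, and step 3 runs from that date. 10 days after Jan 24, 2021 is Feb 3, 2021.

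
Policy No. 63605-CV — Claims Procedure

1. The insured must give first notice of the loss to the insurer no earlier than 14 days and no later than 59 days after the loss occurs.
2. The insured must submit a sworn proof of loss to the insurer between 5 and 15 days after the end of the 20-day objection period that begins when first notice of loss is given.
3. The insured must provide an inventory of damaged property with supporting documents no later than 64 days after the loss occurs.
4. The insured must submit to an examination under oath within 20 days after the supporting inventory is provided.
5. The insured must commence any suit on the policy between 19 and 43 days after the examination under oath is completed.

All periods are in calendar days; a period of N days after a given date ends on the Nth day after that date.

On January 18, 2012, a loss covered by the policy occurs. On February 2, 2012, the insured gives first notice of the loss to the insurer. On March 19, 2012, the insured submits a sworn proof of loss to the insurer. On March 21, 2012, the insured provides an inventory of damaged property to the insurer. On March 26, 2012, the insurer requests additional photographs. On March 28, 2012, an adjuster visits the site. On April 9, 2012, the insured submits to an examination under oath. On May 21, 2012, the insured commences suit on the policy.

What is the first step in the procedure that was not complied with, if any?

Step 2

Step 1 — 14 and 59 days from January 18, 2012 (when the loss occurs) are February 1, 2012 and March 17, 2012 respectively; done February 2, 2012, which is between those dates.
Step 2 — 5 and 15 days from February 22, 2012 (end of the 20-day objection period, which began when first notice of loss is given on February 2, 2012) are February 27, 2012 and March 8, 2012 respectively; done March 19, 2012 — 11 days after the window closed.
No need to go further; step 2 was not satisfied.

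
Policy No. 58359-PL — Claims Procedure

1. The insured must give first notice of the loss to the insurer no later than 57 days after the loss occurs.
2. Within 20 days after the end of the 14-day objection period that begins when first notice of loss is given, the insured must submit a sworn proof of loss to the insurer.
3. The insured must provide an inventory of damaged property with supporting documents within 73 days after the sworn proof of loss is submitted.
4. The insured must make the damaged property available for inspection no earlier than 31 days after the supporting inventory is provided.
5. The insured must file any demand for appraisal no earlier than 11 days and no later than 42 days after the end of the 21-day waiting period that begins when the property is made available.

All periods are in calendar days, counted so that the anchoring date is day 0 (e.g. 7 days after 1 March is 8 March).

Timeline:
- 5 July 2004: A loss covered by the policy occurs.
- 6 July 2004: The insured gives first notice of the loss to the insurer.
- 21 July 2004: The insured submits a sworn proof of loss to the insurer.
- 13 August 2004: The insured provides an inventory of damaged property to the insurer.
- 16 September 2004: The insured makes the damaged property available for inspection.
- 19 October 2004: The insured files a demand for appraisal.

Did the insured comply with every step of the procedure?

(1) due by 5 July 2004 + 57 days = 31 August 2004; 6 July 2004 is within that limit.
(2) due by 20 July 2004 + 20 days = 9 August 2004; 21 July 2004 is within that limit.
(3) due by 21 July 2004 + 73 days = 2 October 2004; 13 August 2004 is within that limit.
(4) permitted from 13 August 2004 + 31 days = 13 September 2004 onward; done 16 September 2004 — permitted.
(5) the permitted window runs from 7 October 2004 + 11 = 18 October 2004 to 7 October 2004 + 42 = 18 November 2004; 19 October 2004 falls inside that range.

Yes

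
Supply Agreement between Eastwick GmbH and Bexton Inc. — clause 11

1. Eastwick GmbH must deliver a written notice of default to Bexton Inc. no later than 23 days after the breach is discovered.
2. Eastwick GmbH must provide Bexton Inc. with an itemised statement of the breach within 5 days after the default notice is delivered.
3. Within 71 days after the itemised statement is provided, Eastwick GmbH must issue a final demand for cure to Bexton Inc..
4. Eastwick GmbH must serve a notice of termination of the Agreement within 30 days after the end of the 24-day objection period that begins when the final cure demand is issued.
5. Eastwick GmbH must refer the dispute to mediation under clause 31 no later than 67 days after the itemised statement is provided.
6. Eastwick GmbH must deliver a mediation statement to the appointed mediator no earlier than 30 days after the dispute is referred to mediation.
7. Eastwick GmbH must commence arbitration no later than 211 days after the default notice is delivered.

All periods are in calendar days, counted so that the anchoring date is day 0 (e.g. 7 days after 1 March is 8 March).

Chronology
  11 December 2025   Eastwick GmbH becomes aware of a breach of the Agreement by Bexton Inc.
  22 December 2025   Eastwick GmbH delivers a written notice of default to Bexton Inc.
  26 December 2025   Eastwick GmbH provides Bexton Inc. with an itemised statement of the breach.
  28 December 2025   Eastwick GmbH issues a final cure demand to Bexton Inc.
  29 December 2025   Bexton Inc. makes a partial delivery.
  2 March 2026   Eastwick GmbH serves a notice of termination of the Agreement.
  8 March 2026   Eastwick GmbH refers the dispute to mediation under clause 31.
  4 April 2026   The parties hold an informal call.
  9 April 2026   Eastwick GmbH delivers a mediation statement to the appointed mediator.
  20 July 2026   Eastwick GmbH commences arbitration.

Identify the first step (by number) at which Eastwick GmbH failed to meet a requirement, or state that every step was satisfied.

Step 4

Step 1: 23 days after 11 December 2025 (when the breach is discovered) is 3 January 2026; done 22 December 2025 — timely.
Step 2: 5 days after 22 December 2025 (when the default notice is delivered) is 27 December 2025; completed 26 December 2025, before the deadline.
Step 3: 71 days after 26 December 2025 (when the itemised statement is provided) is 7 March 2026; done 28 December 2025 — timely.
Step 4: 30 days after 21 January 2026 (end of the 24-day objection period, which began when the final cure demand is issued on 28 December 2025) is 20 February 2026; 2 March 2026 misses that deadline by 10 days.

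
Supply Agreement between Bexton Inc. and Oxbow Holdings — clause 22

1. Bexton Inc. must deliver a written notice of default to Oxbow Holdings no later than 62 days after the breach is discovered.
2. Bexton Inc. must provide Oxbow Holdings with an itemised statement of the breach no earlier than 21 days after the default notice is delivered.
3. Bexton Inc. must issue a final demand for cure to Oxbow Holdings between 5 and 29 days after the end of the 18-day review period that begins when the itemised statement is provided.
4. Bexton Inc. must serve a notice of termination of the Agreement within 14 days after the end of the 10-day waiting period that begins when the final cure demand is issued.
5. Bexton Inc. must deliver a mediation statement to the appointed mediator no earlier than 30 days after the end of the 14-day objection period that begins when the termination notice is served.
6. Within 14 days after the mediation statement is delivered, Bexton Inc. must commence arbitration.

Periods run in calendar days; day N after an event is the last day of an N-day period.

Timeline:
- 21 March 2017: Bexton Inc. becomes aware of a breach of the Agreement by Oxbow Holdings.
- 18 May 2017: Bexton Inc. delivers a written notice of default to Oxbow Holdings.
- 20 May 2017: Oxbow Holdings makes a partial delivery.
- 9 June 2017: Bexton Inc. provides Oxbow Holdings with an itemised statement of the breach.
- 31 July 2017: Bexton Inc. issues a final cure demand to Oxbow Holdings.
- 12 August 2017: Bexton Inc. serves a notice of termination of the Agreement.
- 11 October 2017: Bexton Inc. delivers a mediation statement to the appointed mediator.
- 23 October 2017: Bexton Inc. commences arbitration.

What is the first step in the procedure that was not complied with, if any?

Step 1: 62 days after 21 March 2017 (when the breach is discovered) is 22 May 2017; done 18 May 2017 — timely.
Step 2: the earliest permitted date is 21 days after 18 May 2017 (when the default notice is delivered), i.e. 8 June 2017; 9 June 2017 is on or after that date.
Step 3: the window is 5–29 days after 27 June 2017 (end of the 18-day review period, which began when the itemised statement is provided on 9 June 2017), so 2 July 2017 through 26 July 2017; done 31 July 2017 — 5 days after the window closed.

Step 3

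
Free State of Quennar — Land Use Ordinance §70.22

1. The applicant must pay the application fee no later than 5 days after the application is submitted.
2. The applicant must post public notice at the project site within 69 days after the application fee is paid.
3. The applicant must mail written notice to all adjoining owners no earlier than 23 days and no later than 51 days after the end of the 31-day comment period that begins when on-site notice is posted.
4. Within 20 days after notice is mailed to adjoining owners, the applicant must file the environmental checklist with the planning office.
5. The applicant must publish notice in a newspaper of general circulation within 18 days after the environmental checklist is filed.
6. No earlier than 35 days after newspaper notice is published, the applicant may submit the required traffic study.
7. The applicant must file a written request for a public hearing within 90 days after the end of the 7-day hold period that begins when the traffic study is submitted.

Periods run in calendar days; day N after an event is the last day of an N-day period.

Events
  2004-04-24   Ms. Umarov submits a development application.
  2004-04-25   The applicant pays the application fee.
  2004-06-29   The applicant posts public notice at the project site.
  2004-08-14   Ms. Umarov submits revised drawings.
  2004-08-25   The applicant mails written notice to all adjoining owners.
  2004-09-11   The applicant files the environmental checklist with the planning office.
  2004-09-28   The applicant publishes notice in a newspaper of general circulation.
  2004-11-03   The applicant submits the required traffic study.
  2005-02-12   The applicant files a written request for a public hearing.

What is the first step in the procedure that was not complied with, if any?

Step 1 — counting 5 days from 2004-04-24 (when the application is submitted) gives a deadline of 2004-04-29; done 2004-04-25 — timely.
Step 2 — counting 69 days from 2004-04-25 (when the application fee is paid) gives a deadline of 2004-07-03; done 2004-06-29 — timely.
Step 3 — 23 and 51 days from 2004-07-30 (end of the 31-day comment period, which began when on-site notice is posted on 2004-06-29) are 2004-08-22 and 2004-09-19 respectively; 2004-08-25 falls inside that range.
Step 4 — counting 20 days from 2004-08-25 (when notice is mailed to adjoining owners) gives a deadline of 2004-09-14; 2004-09-11 is within that limit.
Step 5 — counting 18 days from 2004-09-11 (when the environmental checklist is filed) gives a deadline of 2004-09-29; 2004-09-28 is within that limit.
Step 6 — must wait 35 days from 2004-09-28 (when newspaper notice is published), so not before 2004-11-02; done 2004-11-03, after the minimum wait.
Step 7 — counting 90 days from 2004-11-10 (end of the 7-day hold period, which began when the traffic study is submitted on 2004-11-03) gives a deadline of 2005-02-08; done 2005-02-12 — 4 days late.
The analysis stops there.

Step 7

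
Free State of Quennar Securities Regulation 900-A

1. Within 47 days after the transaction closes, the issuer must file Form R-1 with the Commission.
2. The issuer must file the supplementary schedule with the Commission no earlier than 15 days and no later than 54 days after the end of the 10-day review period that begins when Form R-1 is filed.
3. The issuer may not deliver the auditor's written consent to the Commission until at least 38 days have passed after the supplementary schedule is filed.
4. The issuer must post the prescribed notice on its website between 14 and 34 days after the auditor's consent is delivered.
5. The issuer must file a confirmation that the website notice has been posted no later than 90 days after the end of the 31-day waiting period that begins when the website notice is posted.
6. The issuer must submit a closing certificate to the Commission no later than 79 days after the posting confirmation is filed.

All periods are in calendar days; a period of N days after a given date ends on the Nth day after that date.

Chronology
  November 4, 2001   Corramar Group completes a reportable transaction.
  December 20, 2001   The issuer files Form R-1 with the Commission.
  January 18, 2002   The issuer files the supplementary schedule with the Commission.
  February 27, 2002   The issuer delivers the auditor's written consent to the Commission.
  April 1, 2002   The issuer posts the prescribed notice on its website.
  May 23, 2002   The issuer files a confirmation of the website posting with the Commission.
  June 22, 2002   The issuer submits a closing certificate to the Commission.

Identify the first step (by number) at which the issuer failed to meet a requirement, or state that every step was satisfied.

(1) due by November 4, 2001 + 47 days = December 21, 2001; completed December 20, 2001, before the deadline.
(2) the permitted window runs from December 30, 2001 + 15 = January 14, 2002 to December 30, 2001 + 54 = February 22, 2002; January 18, 2002 falls inside that range.
(3) permitted from January 18, 2002 + 38 days = February 25, 2002 onward; done February 27, 2002, after the minimum wait.
(4) the permitted window runs from February 27, 2002 + 14 = March 13, 2002 to February 27, 2002 + 34 = April 2, 2002; done April 1, 2002, which is between those dates.
(5) due by May 2, 2002 + 90 days = July 31, 2002; completed May 23, 2002, before the deadline.
(6) due by May 23, 2002 + 79 days = August 10, 2002; completed June 22, 2002, before the deadline.

None — every step was satisfied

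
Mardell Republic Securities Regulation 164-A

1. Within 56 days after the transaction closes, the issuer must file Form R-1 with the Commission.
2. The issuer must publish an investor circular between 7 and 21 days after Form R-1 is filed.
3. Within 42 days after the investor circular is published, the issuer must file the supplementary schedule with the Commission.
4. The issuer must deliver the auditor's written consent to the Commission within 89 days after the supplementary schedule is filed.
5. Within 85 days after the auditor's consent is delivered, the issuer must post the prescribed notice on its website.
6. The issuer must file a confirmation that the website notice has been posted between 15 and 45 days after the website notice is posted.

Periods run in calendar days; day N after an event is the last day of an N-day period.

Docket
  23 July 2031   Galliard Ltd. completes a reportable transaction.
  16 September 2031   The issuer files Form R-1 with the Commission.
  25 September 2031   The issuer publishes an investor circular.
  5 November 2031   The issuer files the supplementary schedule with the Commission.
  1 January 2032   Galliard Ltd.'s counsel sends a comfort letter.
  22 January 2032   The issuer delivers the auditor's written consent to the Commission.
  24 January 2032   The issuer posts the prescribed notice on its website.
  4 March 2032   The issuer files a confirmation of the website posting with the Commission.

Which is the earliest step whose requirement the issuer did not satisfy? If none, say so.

(1) due by 23 July 2031 + 56 days = 17 September 2031; 16 September 2031 is within that limit.
(2) the permitted window runs from 16 September 2031 + 7 = 23 September 2031 to 16 September 2031 + 21 = 7 October 2031; 25 September 2031 falls inside that range.
(3) due by 25 September 2031 + 42 days = 6 November 2031; completed 5 November 2031, before the deadline.
(4) due by 5 November 2031 + 89 days = 2 February 2032; done 22 January 2032 — timely.
(5) due by 22 January 2032 + 85 days = 16 April 2032; completed 24 January 2032, before the deadline.
(6) the permitted window runs from 24 January 2032 + 15 = 8 February 2032 to 24 January 2032 + 45 = 9 March 2032; done 4 March 2032, which is between those dates.

None — every step was satisfied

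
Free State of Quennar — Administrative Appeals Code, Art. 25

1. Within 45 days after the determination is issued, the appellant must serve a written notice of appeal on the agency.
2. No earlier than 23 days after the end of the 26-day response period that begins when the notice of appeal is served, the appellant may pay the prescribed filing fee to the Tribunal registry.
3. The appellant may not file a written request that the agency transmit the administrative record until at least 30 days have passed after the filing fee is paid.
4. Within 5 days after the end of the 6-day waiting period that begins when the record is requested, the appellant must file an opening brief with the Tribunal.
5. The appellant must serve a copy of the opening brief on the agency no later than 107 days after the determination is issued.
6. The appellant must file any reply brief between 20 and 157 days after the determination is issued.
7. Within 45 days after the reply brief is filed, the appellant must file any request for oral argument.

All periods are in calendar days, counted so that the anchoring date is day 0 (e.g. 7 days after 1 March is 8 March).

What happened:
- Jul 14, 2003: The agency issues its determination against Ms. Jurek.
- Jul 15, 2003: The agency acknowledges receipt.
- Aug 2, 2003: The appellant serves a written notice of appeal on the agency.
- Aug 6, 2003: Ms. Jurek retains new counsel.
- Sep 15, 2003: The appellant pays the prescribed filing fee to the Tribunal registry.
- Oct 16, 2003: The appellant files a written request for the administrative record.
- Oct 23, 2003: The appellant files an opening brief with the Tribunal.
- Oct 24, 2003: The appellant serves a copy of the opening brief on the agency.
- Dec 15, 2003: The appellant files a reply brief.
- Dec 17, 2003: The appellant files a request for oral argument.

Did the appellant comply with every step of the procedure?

Step 1 — counting 45 days from Jul 14, 2003 (when the determination is issued) gives a deadline of Aug 28, 2003; Aug 2, 2003 is within that limit.
Step 2 — must wait 23 days from Aug 28, 2003 (end of the 26-day response period, which began when the notice of appeal is served on Aug 2, 2003), so not before Sep 20, 2003; done Sep 15, 2003 — 5 days too early.

No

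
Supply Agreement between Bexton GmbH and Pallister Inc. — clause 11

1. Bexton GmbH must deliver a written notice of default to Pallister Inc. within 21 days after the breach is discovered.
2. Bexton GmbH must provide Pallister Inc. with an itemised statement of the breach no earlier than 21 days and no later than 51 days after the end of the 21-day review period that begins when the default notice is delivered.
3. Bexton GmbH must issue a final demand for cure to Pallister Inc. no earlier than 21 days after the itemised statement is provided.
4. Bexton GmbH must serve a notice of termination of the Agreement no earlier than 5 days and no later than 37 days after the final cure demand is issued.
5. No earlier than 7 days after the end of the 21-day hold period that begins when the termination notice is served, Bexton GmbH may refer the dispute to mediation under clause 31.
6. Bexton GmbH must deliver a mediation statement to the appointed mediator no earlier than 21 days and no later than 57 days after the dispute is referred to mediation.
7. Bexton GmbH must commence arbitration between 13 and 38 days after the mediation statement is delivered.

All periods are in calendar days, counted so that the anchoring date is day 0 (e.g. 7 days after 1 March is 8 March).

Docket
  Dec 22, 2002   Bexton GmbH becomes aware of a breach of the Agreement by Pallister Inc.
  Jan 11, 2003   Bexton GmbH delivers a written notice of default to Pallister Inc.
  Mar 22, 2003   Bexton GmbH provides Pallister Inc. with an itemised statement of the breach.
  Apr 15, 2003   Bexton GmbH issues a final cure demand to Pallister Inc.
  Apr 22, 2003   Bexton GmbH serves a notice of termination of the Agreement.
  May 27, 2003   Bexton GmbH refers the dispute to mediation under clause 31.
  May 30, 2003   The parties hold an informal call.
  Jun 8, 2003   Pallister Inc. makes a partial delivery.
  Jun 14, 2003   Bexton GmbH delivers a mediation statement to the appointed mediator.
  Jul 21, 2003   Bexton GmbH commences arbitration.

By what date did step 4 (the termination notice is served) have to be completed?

Step 4 runs from Apr 15, 2003, when the final cure demand is issued. The window is 5–37 days after Apr 15, 2003; it closes on May 22, 2003.

May 22, 2003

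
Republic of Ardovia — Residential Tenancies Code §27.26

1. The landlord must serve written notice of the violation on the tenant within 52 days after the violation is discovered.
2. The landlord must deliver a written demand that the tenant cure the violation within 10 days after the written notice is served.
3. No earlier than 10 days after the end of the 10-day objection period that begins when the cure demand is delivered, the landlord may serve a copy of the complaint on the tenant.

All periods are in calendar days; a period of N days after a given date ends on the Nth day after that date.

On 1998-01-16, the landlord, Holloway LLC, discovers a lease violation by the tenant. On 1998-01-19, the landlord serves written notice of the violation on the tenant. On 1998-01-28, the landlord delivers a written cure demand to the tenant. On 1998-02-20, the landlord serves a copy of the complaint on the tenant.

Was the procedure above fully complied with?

Step 1 — counting 52 days from 1998-01-16 (when the violation is discovered) gives a deadline of 1998-03-09; 1998-01-19 is within that limit.
Step 2 — counting 10 days from 1998-01-19 (when the written notice is served) gives a deadline of 1998-01-29; 1998-01-28 is within that limit.
Step 3 — must wait 10 days from 1998-02-07 (end of the 10-day objection period, which began when the cure demand is delivered on 1998-01-28), so not before 1998-02-17; 1998-02-20 is on or after that date.

Yes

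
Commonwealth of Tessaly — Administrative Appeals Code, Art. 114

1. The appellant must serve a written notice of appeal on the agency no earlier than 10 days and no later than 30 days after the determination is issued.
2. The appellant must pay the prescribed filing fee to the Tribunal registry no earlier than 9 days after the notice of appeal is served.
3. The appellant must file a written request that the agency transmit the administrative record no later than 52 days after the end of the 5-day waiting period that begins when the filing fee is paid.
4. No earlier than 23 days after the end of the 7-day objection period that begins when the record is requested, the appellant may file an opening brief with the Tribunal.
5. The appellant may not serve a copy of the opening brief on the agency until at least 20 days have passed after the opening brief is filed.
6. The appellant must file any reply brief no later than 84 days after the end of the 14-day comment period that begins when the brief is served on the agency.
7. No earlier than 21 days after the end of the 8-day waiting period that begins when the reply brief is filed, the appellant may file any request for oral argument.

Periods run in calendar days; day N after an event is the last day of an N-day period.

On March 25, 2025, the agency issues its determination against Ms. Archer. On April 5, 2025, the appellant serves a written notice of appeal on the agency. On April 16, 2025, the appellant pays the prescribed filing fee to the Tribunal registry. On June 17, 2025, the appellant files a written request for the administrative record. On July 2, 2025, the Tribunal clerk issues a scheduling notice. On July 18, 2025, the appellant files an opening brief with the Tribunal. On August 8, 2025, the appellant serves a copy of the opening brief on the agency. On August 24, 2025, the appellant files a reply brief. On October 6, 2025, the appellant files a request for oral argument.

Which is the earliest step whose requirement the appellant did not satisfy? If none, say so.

Step 3

(1) the permitted window runs from March 25, 2025 + 10 = April 4, 2025 to March 25, 2025 + 30 = April 24, 2025; April 5, 2025 falls inside that range.
(2) permitted from April 5, 2025 + 9 days = April 14, 2025 onward; done April 16, 2025, after the minimum wait.
(3) due by April 21, 2025 + 52 days = June 12, 2025; June 17, 2025 misses that deadline by 5 days.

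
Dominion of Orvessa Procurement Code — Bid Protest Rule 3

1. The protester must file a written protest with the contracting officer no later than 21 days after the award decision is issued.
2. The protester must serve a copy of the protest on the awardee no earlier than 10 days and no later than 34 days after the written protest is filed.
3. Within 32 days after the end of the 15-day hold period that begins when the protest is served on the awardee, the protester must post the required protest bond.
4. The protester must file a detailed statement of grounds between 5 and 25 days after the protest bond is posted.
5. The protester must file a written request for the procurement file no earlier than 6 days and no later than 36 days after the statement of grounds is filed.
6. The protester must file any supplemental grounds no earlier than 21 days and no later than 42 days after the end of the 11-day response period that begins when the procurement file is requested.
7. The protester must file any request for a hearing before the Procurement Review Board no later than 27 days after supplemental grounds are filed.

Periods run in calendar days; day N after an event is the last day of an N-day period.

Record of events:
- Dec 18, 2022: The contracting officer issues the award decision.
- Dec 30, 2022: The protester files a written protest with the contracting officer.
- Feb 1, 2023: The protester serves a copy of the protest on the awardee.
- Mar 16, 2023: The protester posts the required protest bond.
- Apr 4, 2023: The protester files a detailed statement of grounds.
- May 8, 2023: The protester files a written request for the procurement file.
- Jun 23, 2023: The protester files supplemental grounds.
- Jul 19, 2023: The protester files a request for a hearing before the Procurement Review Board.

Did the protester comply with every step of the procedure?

(1) due by Dec 18, 2022 + 21 days = Jan 8, 2023; done Dec 30, 2022 — timely.
(2) the permitted window runs from Dec 30, 2022 + 10 = Jan 9, 2023 to Dec 30, 2022 + 34 = Feb 2, 2023; done Feb 1, 2023, which is between those dates.
(3) due by Feb 16, 2023 + 32 days = Mar 20, 2023; Mar 16, 2023 is within that limit.
(4) the permitted window runs from Mar 16, 2023 + 5 = Mar 21, 2023 to Mar 16, 2023 + 25 = Apr 10, 2023; Apr 4, 2023 falls inside that range.
(5) the permitted window runs from Apr 4, 2023 + 6 = Apr 10, 2023 to Apr 4, 2023 + 36 = May 10, 2023; done May 8, 2023 — within the window.
(6) the permitted window runs from May 19, 2023 + 21 = Jun 9, 2023 to May 19, 2023 + 42 = Jun 30, 2023; done Jun 23, 2023 — within the window.
(7) due by Jun 23, 2023 + 27 days = Jul 20, 2023; done Jul 19, 2023 — timely.

Yes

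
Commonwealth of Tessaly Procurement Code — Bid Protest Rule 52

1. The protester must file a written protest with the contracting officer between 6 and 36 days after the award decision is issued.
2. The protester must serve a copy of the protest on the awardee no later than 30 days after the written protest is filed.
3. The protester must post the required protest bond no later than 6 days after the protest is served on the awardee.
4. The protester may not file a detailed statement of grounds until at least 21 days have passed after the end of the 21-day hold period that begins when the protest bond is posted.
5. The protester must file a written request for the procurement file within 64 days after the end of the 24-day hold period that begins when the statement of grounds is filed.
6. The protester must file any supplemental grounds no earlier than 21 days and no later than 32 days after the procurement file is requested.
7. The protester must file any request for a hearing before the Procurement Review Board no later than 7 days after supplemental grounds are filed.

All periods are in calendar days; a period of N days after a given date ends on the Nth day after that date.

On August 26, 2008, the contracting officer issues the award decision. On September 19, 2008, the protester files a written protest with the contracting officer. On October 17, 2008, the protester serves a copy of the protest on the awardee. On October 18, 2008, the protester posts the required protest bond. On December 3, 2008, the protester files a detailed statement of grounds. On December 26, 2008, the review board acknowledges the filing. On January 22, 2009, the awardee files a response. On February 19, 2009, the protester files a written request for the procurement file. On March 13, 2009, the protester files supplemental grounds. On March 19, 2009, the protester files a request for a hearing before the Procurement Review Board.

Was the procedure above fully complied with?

(1) the permitted window runs from August 26, 2008 + 6 = September 1, 2008 to August 26, 2008 + 36 = October 1, 2008; September 19, 2008 falls inside that range.
(2) due by September 19, 2008 + 30 days = October 19, 2008; completed October 17, 2008, before the deadline.
(3) due by October 17, 2008 + 6 days = October 23, 2008; completed October 18, 2008, before the deadline.
(4) permitted from November 8, 2008 + 21 days = November 29, 2008 onward; done December 3, 2008 — permitted.
(5) due by December 27, 2008 + 64 days = March 1, 2009; done February 19, 2009 — timely.
(6) the permitted window runs from February 19, 2009 + 21 = March 12, 2009 to February 19, 2009 + 32 = March 23, 2009; done March 13, 2009, which is between those dates.
(7) due by March 13, 2009 + 7 days = March 20, 2009; March 19, 2009 is within that limit.

Yes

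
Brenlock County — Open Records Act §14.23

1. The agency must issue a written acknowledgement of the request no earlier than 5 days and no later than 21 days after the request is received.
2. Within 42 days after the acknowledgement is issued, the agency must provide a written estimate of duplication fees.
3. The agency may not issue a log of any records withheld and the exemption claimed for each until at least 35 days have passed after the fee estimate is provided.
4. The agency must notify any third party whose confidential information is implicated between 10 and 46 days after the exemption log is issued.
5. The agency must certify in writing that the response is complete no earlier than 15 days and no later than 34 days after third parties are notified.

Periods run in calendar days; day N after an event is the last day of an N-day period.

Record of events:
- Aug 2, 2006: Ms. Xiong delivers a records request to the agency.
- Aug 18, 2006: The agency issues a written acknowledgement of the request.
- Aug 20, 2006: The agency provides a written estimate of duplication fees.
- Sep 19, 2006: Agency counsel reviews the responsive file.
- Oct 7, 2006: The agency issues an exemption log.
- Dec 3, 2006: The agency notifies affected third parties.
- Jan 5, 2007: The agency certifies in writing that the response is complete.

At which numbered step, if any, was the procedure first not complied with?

Step 4

(1) the permitted window runs from Aug 2, 2006 + 5 = Aug 7, 2006 to Aug 2, 2006 + 21 = Aug 23, 2006; done Aug 18, 2006, which is between those dates.
(2) due by Aug 18, 2006 + 42 days = Sep 29, 2006; completed Aug 20, 2006, before the deadline.
(3) permitted from Aug 20, 2006 + 35 days = Sep 24, 2006 onward; done Oct 7, 2006, after the minimum wait.
(4) the permitted window runs from Oct 7, 2006 + 10 = Oct 17, 2006 to Oct 7, 2006 + 46 = Nov 22, 2006; done Dec 3, 2006 — 11 days after the window closed.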